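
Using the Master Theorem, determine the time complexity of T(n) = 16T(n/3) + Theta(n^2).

Master Theorem for T(n) = 16T(n/3) + O(n^2):

a = 16, b = 3, c = 2
log_b(a) = log_3(16) = 2.5237

Case 1: c = 2 < log_3(16) = 2.5237
T(n) = O(n^(log_3 16))

For T(n) = 16T(n/3) + O(n^2): log_3(16) = 2.5237. This is Case 1 of the Master Theorem (c < log_b(a), work dominated by leaves), giving O(n^(log_3 16)).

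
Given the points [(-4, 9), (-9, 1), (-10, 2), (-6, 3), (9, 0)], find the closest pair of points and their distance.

Computing all pairwise distances among 5 points:

d((-4, 9), (-9, 1)) = 9.434
d((-4, 9), (-10, 2)) = 9.2195
d((-4, 9), (-6, 3)) = 6.3246
d((-4, 9), (9, 0)) = 15.8114
d((-9, 1), (-10, 2)) = 1.4142 <-- minimum
d((-9, 1), (-6, 3)) = 3.6056
d((-9, 1), (9, 0)) = 18.0278
d((-10, 2), (-6, 3)) = 4.1231
d((-10, 2), (9, 0)) = 19.105
d((-6, 3), (9, 0)) = 15.2971

Closest pair: (-9, 1) and (-10, 2) with distance 1.4142

The closest pair is (-9, 1) and (-10, 2) with Euclidean distance 1.4142. For 5 points, brute-force pairwise comparison is shown above. For large n, the divide-and-conquer algorithm (sort by x, recurse on halves, check the dividing strip) achieves O(n log n).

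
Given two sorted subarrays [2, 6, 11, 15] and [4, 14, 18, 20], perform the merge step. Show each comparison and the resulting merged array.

Merging process:

Compare 2 vs 4: take 2 from left. Merged: [2]
Compare 6 vs 4: take 4 from right. Merged: [2, 4]
Compare 6 vs 14: take 6 from left. Merged: [2, 4, 6]
Compare 11 vs 14: take 11 from left. Merged: [2, 4, 6, 11]
Compare 15 vs 14: take 14 from right. Merged: [2, 4, 6, 11, 14]
Compare 15 vs 18: take 15 from left. Merged: [2, 4, 6, 11, 14, 15]
Append remaining from right: [18, 20]. Merged: [2, 4, 6, 11, 14, 15, 18, 20]

Final merged array: [2, 4, 6, 11, 14, 15, 18, 20]
Total comparisons: 6

The merged array is [2, 4, 6, 11, 14, 15, 18, 20], requiring 6 comparisons. The merge step runs in O(n) time where n is the total number of elements.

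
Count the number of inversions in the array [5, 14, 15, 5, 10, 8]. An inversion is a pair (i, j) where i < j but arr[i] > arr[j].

Finding inversions in [5, 14, 15, 5, 10, 8]:

(1, 3): arr[1]=14 > arr[3]=5
(1, 4): arr[1]=14 > arr[4]=10
(1, 5): arr[1]=14 > arr[5]=8
(2, 3): arr[2]=15 > arr[3]=5
(2, 4): arr[2]=15 > arr[4]=10
(2, 5): arr[2]=15 > arr[5]=8
(4, 5): arr[4]=10 > arr[5]=8

Total inversions: 7

The array has 7 inversion(s): (1,3), (1,4), (1,5), (2,3), (2,4), (2,5), (4,5). Each pair (i,j) satisfies i < j and arr[i] > arr[j].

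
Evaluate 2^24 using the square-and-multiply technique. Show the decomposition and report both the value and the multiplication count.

Computing 2^24 by squaring (build up from 2^1; each line after the first costs one multiplication):

2^1 = 2
2^2 = (2^1)^2 = 2^2 = 4
2^3 = 2 * 2^2 = 2 * 4 = 8
2^6 = (2^3)^2 = 8^2 = 64
2^12 = (2^6)^2 = 64^2 = 4096
2^24 = (2^12)^2 = 4096^2 = 16777216

Result: 16777216
Multiplications needed: 5 (5 lines after 2^1)

2^24 = 16777216. Using exponentiation by squaring, this requires 5 multiplications. The key idea: if the exponent is even, square the half-power; if odd, multiply by the base once.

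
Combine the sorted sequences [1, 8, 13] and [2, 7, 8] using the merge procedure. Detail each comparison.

Merging process:

Compare 1 vs 2: take 1 from left. Merged: [1]
Compare 8 vs 2: take 2 from right. Merged: [1, 2]
Compare 8 vs 7: take 7 from right. Merged: [1, 2, 7]
Compare 8 vs 8: take 8 from left. Merged: [1, 2, 7, 8]
Compare 13 vs 8: take 8 from right. Merged: [1, 2, 7, 8, 8]
Append remaining from left: [13]. Merged: [1, 2, 7, 8, 8, 13]

Final merged array: [1, 2, 7, 8, 8, 13]
Total comparisons: 5

The merged array is [1, 2, 7, 8, 8, 13], requiring 5 comparisons. The merge step runs in O(n) time where n is the total number of elements.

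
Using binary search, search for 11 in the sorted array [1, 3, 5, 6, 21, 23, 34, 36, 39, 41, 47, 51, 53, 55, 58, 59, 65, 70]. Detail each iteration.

Binary search for 11 in [1, 3, 5, 6, 21, 23, 34, 36, 39, 41, 47, 51, 53, 55, 58, 59, 65, 70]:

lo=0, hi=17, mid=8, arr[mid]=39 -> 39 > 11, search left half
lo=0, hi=7, mid=3, arr[mid]=6 -> 6 < 11, search right half
lo=4, hi=7, mid=5, arr[mid]=23 -> 23 > 11, search left half
lo=4, hi=4, mid=4, arr[mid]=21 -> 21 > 11, search left half
lo=4 > hi=3, target 11 not found

Binary search determines that 11 is not in the array after 4 comparisons. The search space was exhausted without finding the target.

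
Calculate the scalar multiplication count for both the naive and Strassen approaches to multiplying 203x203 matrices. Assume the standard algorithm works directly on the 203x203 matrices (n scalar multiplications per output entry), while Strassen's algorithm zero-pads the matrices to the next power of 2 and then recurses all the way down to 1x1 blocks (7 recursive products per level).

Matrix multiplication for 203x203 matrices:

Strassen's algorithm requires power-of-2 dimensions. Pad 203x203 to 256x256 (next power of 2).

Standard algorithm: 203^3 = 8365427 multiplications
Strassen's algorithm: 7^(log2(256)) = 7^8 = 5764801 multiplications
Savings: 8365427 - 5764801 = 2600626 multiplications

Standard: 8365427 multiplications (203^3). Strassen: 5764801 multiplications (7^8, after padding to 256x256). Strassen reduces 8 recursive multiplications to 7 at each level.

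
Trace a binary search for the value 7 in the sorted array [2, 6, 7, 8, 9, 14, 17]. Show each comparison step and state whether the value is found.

Binary search for 7 in [2, 6, 7, 8, 9, 14, 17]:

lo=0, hi=6, mid=3, arr[mid]=8 -> 8 > 7, search left half
lo=0, hi=2, mid=1, arr[mid]=6 -> 6 < 7, search right half
lo=2, hi=2, mid=2, arr[mid]=7 -> Found target at index 2!

Binary search finds 7 at index 2 after 3 comparisons. The search repeatedly halves the search space by comparing with the middle element.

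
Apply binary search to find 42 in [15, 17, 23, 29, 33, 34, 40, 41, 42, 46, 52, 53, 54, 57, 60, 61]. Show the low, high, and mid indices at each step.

Binary search for 42 in [15, 17, 23, 29, 33, 34, 40, 41, 42, 46, 52, 53, 54, 57, 60, 61]:

lo=0, hi=15, mid=7, arr[mid]=41 -> 41 < 42, search right half
lo=8, hi=15, mid=11, arr[mid]=53 -> 53 > 42, search left half
lo=8, hi=10, mid=9, arr[mid]=46 -> 46 > 42, search left half
lo=8, hi=8, mid=8, arr[mid]=42 -> Found target at index 8!

Binary search finds 42 at index 8 after 4 comparisons. The search repeatedly halves the search space by comparing with the middle element.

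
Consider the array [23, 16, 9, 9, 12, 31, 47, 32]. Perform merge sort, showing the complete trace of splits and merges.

Merge sort trace:

Split: [23, 16, 9, 9, 12, 31, 47, 32] -> [23, 16, 9, 9] and [12, 31, 47, 32]
  Split: [23, 16, 9, 9] -> [23, 16] and [9, 9]
    Split: [23, 16] -> [23] and [16]
    Merge: [23] + [16] -> [16, 23]
    Split: [9, 9] -> [9] and [9]
    Merge: [9] + [9] -> [9, 9]
  Merge: [16, 23] + [9, 9] -> [9, 9, 16, 23]
  Split: [12, 31, 47, 32] -> [12, 31] and [47, 32]
    Split: [12, 31] -> [12] and [31]
    Merge: [12] + [31] -> [12, 31]
    Split: [47, 32] -> [47] and [32]
    Merge: [47] + [32] -> [32, 47]
  Merge: [12, 31] + [32, 47] -> [12, 31, 32, 47]
Merge: [9, 9, 16, 23] + [12, 31, 32, 47] -> [9, 9, 12, 16, 23, 31, 32, 47]

Final sorted array: [9, 9, 12, 16, 23, 31, 32, 47]

The merge sort proceeds by recursively splitting the array and merging sorted halves.
After all merges, the sorted array is [9, 9, 12, 16, 23, 31, 32, 47].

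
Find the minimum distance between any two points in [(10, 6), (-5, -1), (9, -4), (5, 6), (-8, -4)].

Computing all pairwise distances among 5 points:

d((10, 6), (-5, -1)) = 16.5529
d((10, 6), (9, -4)) = 10.0499
d((10, 6), (5, 6)) = 5.0
d((10, 6), (-8, -4)) = 20.5913
d((-5, -1), (9, -4)) = 14.3178
d((-5, -1), (5, 6)) = 12.2066
d((-5, -1), (-8, -4)) = 4.2426 <-- minimum
d((9, -4), (5, 6)) = 10.7703
d((9, -4), (-8, -4)) = 17.0
d((5, 6), (-8, -4)) = 16.4012

Closest pair: (-5, -1) and (-8, -4) with distance 4.2426

The closest pair is (-5, -1) and (-8, -4) with Euclidean distance 4.2426. For 5 points, brute-force pairwise comparison is shown above. For large n, the divide-and-conquer algorithm (sort by x, recurse on halves, check the dividing strip) achieves O(n log n).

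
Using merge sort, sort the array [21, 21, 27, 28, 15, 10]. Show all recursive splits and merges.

Merge sort trace:

Split: [21, 21, 27, 28, 15, 10] -> [21, 21, 27] and [28, 15, 10]
  Split: [21, 21, 27] -> [21] and [21, 27]
    Split: [21, 27] -> [21] and [27]
    Merge: [21] + [27] -> [21, 27]
  Merge: [21] + [21, 27] -> [21, 21, 27]
  Split: [28, 15, 10] -> [28] and [15, 10]
    Split: [15, 10] -> [15] and [10]
    Merge: [15] + [10] -> [10, 15]
  Merge: [28] + [10, 15] -> [10, 15, 28]
Merge: [21, 21, 27] + [10, 15, 28] -> [10, 15, 21, 21, 27, 28]

Final sorted array: [10, 15, 21, 21, 27, 28]

The merge sort proceeds by recursively splitting the array and merging sorted halves.
After all merges, the sorted array is [10, 15, 21, 21, 27, 28].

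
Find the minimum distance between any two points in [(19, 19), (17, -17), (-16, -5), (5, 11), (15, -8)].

Computing all pairwise distances among 5 points:

d((19, 19), (17, -17)) = 36.0555
d((19, 19), (-16, -5)) = 42.4382
d((19, 19), (5, 11)) = 16.1245
d((19, 19), (15, -8)) = 27.2947
d((17, -17), (-16, -5)) = 35.1141
d((17, -17), (5, 11)) = 30.4631
d((17, -17), (15, -8)) = 9.2195 <-- minimum
d((-16, -5), (5, 11)) = 26.4008
d((-16, -5), (15, -8)) = 31.1448
d((5, 11), (15, -8)) = 21.4709

Closest pair: (17, -17) and (15, -8) with distance 9.2195

The closest pair is (17, -17) and (15, -8) with Euclidean distance 9.2195. For 5 points, brute-force pairwise comparison is shown above. For large n, the divide-and-conquer algorithm (sort by x, recurse on halves, check the dividing strip) achieves O(n log n).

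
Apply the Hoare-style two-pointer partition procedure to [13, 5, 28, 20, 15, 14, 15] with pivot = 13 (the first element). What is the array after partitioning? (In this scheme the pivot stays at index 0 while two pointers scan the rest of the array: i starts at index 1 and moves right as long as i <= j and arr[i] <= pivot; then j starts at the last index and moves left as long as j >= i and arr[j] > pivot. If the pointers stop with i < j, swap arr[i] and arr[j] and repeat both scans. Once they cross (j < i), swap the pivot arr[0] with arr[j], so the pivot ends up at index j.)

Hoare-style two-pointer partition with pivot = 13:

Initial array: [13, 5, 28, 20, 15, 14, 15]

Pointers start at i = 1, j = 6.
i ends at 2, j ends at 1: the pointers have crossed (j < i), so scanning stops.

Swap pivot arr[0] with arr[1] to place pivot at position 1: [5, 13, 28, 20, 15, 14, 15]
Pivot position: 1

After partitioning with pivot 13, the array becomes [5, 13, 28, 20, 15, 14, 15]. The pivot is placed at index 1. All elements to the left of the pivot are <= 13, and all elements to the right are > 13.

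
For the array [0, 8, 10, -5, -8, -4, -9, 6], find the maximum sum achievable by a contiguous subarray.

Using Kadane's algorithm on [0, 8, 10, -5, -8, -4, -9, 6]:

Scanning through the array:
Position 1 (value 8): max_ending_here = 8, max_so_far = 8
Position 2 (value 10): max_ending_here = 18, max_so_far = 18
Position 3 (value -5): max_ending_here = 13, max_so_far = 18
Position 4 (value -8): max_ending_here = 5, max_so_far = 18
Position 5 (value -4): max_ending_here = 1, max_so_far = 18
Position 6 (value -9): max_ending_here = -8, max_so_far = 18
Position 7 (value 6): max_ending_here = 6, max_so_far = 18

Maximum subarray: [0, 8, 10]
Maximum sum: 18

The maximum subarray is [0, 8, 10] with sum 18. This subarray runs from index 0 to index 2.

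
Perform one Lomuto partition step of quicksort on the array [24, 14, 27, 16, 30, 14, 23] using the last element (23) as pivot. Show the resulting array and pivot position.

Lomuto partition with pivot = 23:

Initial array: [24, 14, 27, 16, 30, 14, 23]

arr[0]=24 > 23: no swap
arr[1]=14 <= 23: swap with position 0, array becomes [14, 24, 27, 16, 30, 14, 23]
arr[2]=27 > 23: no swap
arr[3]=16 <= 23: swap with position 1, array becomes [14, 16, 27, 24, 30, 14, 23]
arr[4]=30 > 23: no swap
arr[5]=14 <= 23: swap with position 2, array becomes [14, 16, 14, 24, 30, 27, 23]

Place pivot at position 3: [14, 16, 14, 23, 30, 27, 24]
Pivot position: 3

After partitioning with pivot 23, the array becomes [14, 16, 14, 23, 30, 27, 24]. The pivot is placed at index 3. All elements to the left of the pivot are <= 23, and all elements to the right are > 23.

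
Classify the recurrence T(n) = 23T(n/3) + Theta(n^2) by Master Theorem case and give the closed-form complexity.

Master Theorem for T(n) = 23T(n/3) + O(n^2):

a = 23, b = 3, c = 2
log_b(a) = log_3(23) = 2.8540

Case 1: c = 2 < log_3(23) = 2.8540
T(n) = O(n^(log_3 23))

For T(n) = 23T(n/3) + O(n^2): log_3(23) = 2.8540. This is Case 1 of the Master Theorem (c < log_b(a), work dominated by leaves), giving O(n^(log_3 23)).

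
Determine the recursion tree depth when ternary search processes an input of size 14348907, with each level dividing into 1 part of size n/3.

For divide and conquer with division factor 3:

Problem sizes at each level:
Level 0: 14348907
Level 1: 4782969
Level 2: 1594323
Level 3: 531441
Level 4: 177147
Level 5: 59049
Level 6: 19683
Level 7: 6561
Level 8: 2187
Level 9: 729
Level 10: 243
Level 11: 81
Level 12: 27
Level 13: 9
Level 14: 3
Level 15: 1

The root is level 0 and the size-1 base case is level 15 (the tree spans levels 0 through 15, i.e. 16 levels counting the root), so the depth is the number of divisions: log_3(14348907) = 15

The recursion tree depth is log_3(14348907) = 15. At each level, the problem size is divided by 3, so it takes 15 divisions to reduce to a base case of size 1. The algorithm makes 1 recursive call at each level.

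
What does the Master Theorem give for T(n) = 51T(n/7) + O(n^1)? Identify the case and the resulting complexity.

Master Theorem for T(n) = 51T(n/7) + O(n^1):

a = 51, b = 7, c = 1
log_b(a) = log_7(51) = 2.0206

Case 1: c = 1 < log_7(51) = 2.0206
T(n) = O(n^(log_7 51))

For T(n) = 51T(n/7) + O(n^1): log_7(51) = 2.0206. This is Case 1 of the Master Theorem (c < log_b(a), work dominated by leaves), giving O(n^(log_7 51)).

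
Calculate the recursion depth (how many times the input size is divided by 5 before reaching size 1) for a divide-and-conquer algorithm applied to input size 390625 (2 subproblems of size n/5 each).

For divide and conquer with division factor 5:

Problem sizes at each level:
Level 0: 390625
Level 1: 78125
Level 2: 15625
Level 3: 3125
Level 4: 625
Level 5: 125
Level 6: 25
Level 7: 5
Level 8: 1

The root is level 0 and the size-1 base case is level 8 (the tree spans levels 0 through 8, i.e. 9 levels counting the root), so the depth is the number of divisions: log_5(390625) = 8

The recursion tree depth is log_5(390625) = 8. At each level, the problem size is divided by 5, so it takes 8 divisions to reduce to a base case of size 1. The algorithm makes 2 recursive calls at each level.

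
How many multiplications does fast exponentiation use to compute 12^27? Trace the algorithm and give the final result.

Computing 12^27 by squaring (build up from 12^1; each line after the first costs one multiplication):

12^1 = 12
12^2 = (12^1)^2 = 12^2 = 144
12^3 = 12 * 12^2 = 12 * 144 = 1728
12^6 = (12^3)^2 = 1728^2 = 2985984
12^12 = (12^6)^2 = 2985984^2 = 8916100448256
12^13 = 12 * 12^12 = 12 * 8916100448256 = 106993205379072
12^26 = (12^13)^2 = 106993205379072^2 = 11447545997288281555215581184
12^27 = 12 * 12^26 = 12 * 11447545997288281555215581184 = 137370551967459378662586974208

Result: 137370551967459378662586974208
Multiplications needed: 7 (7 lines after 12^1)

12^27 = 137370551967459378662586974208. Using exponentiation by squaring, this requires 7 multiplications. The key idea: if the exponent is even, square the half-power; if odd, multiply by the base once.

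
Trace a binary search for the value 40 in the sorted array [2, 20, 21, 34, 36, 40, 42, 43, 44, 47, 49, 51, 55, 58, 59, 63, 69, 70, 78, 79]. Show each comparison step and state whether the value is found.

Binary search for 40 in [2, 20, 21, 34, 36, 40, 42, 43, 44, 47, 49, 51, 55, 58, 59, 63, 69, 70, 78, 79]:

lo=0, hi=19, mid=9, arr[mid]=47 -> 47 > 40, search left half
lo=0, hi=8, mid=4, arr[mid]=36 -> 36 < 40, search right half
lo=5, hi=8, mid=6, arr[mid]=42 -> 42 > 40, search left half
lo=5, hi=5, mid=5, arr[mid]=40 -> Found target at index 5!

Binary search finds 40 at index 5 after 4 comparisons. The search repeatedly halves the search space by comparing with the middle element.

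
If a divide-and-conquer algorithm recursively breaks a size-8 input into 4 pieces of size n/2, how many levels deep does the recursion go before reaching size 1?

For divide and conquer with division factor 2:

Problem sizes at each level:
Level 0: 8
Level 1: 4
Level 2: 2
Level 3: 1

The root is level 0 and the size-1 base case is level 3 (the tree spans levels 0 through 3, i.e. 4 levels counting the root), so the depth is the number of divisions: log_2(8) = 3

The recursion tree depth is log_2(8) = 3. At each level, the problem size is divided by 2, so it takes 3 divisions to reduce to a base case of size 1. The algorithm makes 4 recursive calls at each level.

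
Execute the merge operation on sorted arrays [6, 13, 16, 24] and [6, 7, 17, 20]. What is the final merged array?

Merging process:

Compare 6 vs 6: take 6 from left. Merged: [6]
Compare 13 vs 6: take 6 from right. Merged: [6, 6]
Compare 13 vs 7: take 7 from right. Merged: [6, 6, 7]
Compare 13 vs 17: take 13 from left. Merged: [6, 6, 7, 13]
Compare 16 vs 17: take 16 from left. Merged: [6, 6, 7, 13, 16]
Compare 24 vs 17: take 17 from right. Merged: [6, 6, 7, 13, 16, 17]
Compare 24 vs 20: take 20 from right. Merged: [6, 6, 7, 13, 16, 17, 20]
Append remaining from left: [24]. Merged: [6, 6, 7, 13, 16, 17, 20, 24]

Final merged array: [6, 6, 7, 13, 16, 17, 20, 24]
Total comparisons: 7

The merged array is [6, 6, 7, 13, 16, 17, 20, 24], requiring 7 comparisons. The merge step runs in O(n) time where n is the total number of elements.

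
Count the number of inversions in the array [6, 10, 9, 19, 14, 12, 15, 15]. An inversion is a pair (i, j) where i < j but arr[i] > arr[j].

Finding inversions in [6, 10, 9, 19, 14, 12, 15, 15]:

(1, 2): arr[1]=10 > arr[2]=9
(3, 4): arr[3]=19 > arr[4]=14
(3, 5): arr[3]=19 > arr[5]=12
(3, 6): arr[3]=19 > arr[6]=15
(3, 7): arr[3]=19 > arr[7]=15
(4, 5): arr[4]=14 > arr[5]=12

Total inversions: 6

The array has 6 inversion(s): (1,2), (3,4), (3,5), (3,6), (3,7), (4,5). Each pair (i,j) satisfies i < j and arr[i] > arr[j].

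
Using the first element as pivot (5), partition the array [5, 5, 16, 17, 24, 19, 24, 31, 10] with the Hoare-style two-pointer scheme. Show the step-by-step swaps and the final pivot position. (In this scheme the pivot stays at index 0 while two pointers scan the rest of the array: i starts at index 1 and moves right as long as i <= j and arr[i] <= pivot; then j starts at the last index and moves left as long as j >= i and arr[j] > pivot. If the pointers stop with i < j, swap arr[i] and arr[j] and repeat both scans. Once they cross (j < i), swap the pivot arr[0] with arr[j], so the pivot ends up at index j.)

Hoare-style two-pointer partition with pivot = 5:

Initial array: [5, 5, 16, 17, 24, 19, 24, 31, 10]

Pointers start at i = 1, j = 8.
i ends at 2, j ends at 1: the pointers have crossed (j < i), so scanning stops.

Swap pivot arr[0] with arr[1] to place pivot at position 1: [5, 5, 16, 17, 24, 19, 24, 31, 10]
Pivot position: 1

After partitioning with pivot 5, the array becomes [5, 5, 16, 17, 24, 19, 24, 31, 10]. The pivot is placed at index 1. All elements to the left of the pivot are <= 5, and all elements to the right are > 5.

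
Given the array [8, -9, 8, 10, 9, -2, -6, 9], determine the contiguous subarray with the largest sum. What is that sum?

Using Kadane's algorithm on [8, -9, 8, 10, 9, -2, -6, 9]:

Scanning through the array:
Position 1 (value -9): max_ending_here = -1, max_so_far = 8
Position 2 (value 8): max_ending_here = 8, max_so_far = 8
Position 3 (value 10): max_ending_here = 18, max_so_far = 18
Position 4 (value 9): max_ending_here = 27, max_so_far = 27
Position 5 (value -2): max_ending_here = 25, max_so_far = 27
Position 6 (value -6): max_ending_here = 19, max_so_far = 27
Position 7 (value 9): max_ending_here = 28, max_so_far = 28

Maximum subarray: [8, 10, 9, -2, -6, 9]
Maximum sum: 28

The maximum subarray is [8, 10, 9, -2, -6, 9] with sum 28. This subarray runs from index 2 to index 7.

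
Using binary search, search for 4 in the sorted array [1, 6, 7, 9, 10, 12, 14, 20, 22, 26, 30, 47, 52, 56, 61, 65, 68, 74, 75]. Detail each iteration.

Binary search for 4 in [1, 6, 7, 9, 10, 12, 14, 20, 22, 26, 30, 47, 52, 56, 61, 65, 68, 74, 75]:

lo=0, hi=18, mid=9, arr[mid]=26 -> 26 > 4, search left half
lo=0, hi=8, mid=4, arr[mid]=10 -> 10 > 4, search left half
lo=0, hi=3, mid=1, arr[mid]=6 -> 6 > 4, search left half
lo=0, hi=0, mid=0, arr[mid]=1 -> 1 < 4, search right half
lo=1 > hi=0, target 4 not found

Binary search determines that 4 is not in the array after 4 comparisons. The search space was exhausted without finding the target.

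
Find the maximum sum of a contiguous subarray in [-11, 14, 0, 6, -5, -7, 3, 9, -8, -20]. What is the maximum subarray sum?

Using Kadane's algorithm on [-11, 14, 0, 6, -5, -7, 3, 9, -8, -20]:

Scanning through the array:
Position 1 (value 14): max_ending_here = 14, max_so_far = 14
Position 2 (value 0): max_ending_here = 14, max_so_far = 14
Position 3 (value 6): max_ending_here = 20, max_so_far = 20
Position 4 (value -5): max_ending_here = 15, max_so_far = 20
Position 5 (value -7): max_ending_here = 8, max_so_far = 20
Position 6 (value 3): max_ending_here = 11, max_so_far = 20
Position 7 (value 9): max_ending_here = 20, max_so_far = 20
Position 8 (value -8): max_ending_here = 12, max_so_far = 20
Position 9 (value -20): max_ending_here = -8, max_so_far = 20

Maximum subarray: [14, 0, 6]
Maximum sum: 20

The maximum subarray is [14, 0, 6] with sum 20. This subarray runs from index 1 to index 3.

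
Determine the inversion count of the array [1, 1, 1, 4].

Finding inversions in [1, 1, 1, 4]:


Total inversions: 0

The array has 0 inversions. It is already sorted.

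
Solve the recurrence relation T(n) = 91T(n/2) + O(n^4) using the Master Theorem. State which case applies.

Master Theorem for T(n) = 91T(n/2) + O(n^4):

a = 91, b = 2, c = 4
log_b(a) = log_2(91) = 6.5078

Case 1: c = 4 < log_2(91) = 6.5078
T(n) = O(n^(log_2 91))

For T(n) = 91T(n/2) + O(n^4): log_2(91) = 6.5078. This is Case 1 of the Master Theorem (c < log_b(a), work dominated by leaves), giving O(n^(log_2 91)).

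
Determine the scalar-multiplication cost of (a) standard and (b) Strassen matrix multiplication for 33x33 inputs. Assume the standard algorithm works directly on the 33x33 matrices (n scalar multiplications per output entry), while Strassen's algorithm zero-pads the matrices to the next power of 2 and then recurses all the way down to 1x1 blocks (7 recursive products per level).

Matrix multiplication for 33x33 matrices:

Strassen's algorithm requires power-of-2 dimensions. Pad 33x33 to 64x64 (next power of 2).

Standard algorithm: 33^3 = 35937 multiplications
Strassen's algorithm: 7^(log2(64)) = 7^6 = 117649 multiplications
Difference: 35937 - 117649 = -81712 (Strassen uses MORE here due to padding overhead — for small or just-over-power-of-2 n, padding can outweigh the per-level savings)

Standard: 35937 multiplications (33^3). Strassen: 117649 multiplications (7^6, after padding to 64x64). Strassen reduces 8 recursive multiplications to 7 at each level.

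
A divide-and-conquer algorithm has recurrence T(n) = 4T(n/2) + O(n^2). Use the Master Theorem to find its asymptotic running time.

Master Theorem for T(n) = 4T(n/2) + O(n^2):

a = 4, b = 2, c = 2
log_b(a) = log_2(4) = 2.0000

Case 2: c = 2 = log_2(4) = 2.0000
T(n) = O(n^2 log n) = O(n^2 log n)

For T(n) = 4T(n/2) + O(n^2): log_2(4) = 2.0000. This is Case 2 of the Master Theorem (c = log_b(a), equal work at all levels), giving O(n^2 log n).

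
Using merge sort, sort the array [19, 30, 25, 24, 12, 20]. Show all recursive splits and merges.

Merge sort trace:

Split: [19, 30, 25, 24, 12, 20] -> [19, 30, 25] and [24, 12, 20]
  Split: [19, 30, 25] -> [19] and [30, 25]
    Split: [30, 25] -> [30] and [25]
    Merge: [30] + [25] -> [25, 30]
  Merge: [19] + [25, 30] -> [19, 25, 30]
  Split: [24, 12, 20] -> [24] and [12, 20]
    Split: [12, 20] -> [12] and [20]
    Merge: [12] + [20] -> [12, 20]
  Merge: [24] + [12, 20] -> [12, 20, 24]
Merge: [19, 25, 30] + [12, 20, 24] -> [12, 19, 20, 24, 25, 30]

Final sorted array: [12, 19, 20, 24, 25, 30]

The merge sort proceeds by recursively splitting the array and merging sorted halves.
After all merges, the sorted array is [12, 19, 20, 24, 25, 30].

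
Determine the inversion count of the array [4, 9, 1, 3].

Finding inversions in [4, 9, 1, 3]:

(0, 2): arr[0]=4 > arr[2]=1
(0, 3): arr[0]=4 > arr[3]=3
(1, 2): arr[1]=9 > arr[2]=1
(1, 3): arr[1]=9 > arr[3]=3

Total inversions: 4

The array has 4 inversion(s): (0,2), (0,3), (1,2), (1,3). Each pair (i,j) satisfies i < j and arr[i] > arr[j].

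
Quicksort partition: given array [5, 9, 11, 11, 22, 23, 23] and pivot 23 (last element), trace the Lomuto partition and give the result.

Lomuto partition with pivot = 23:

Initial array: [5, 9, 11, 11, 22, 23, 23]

arr[0]=5 <= 23: swap with position 0, array becomes [5, 9, 11, 11, 22, 23, 23]
arr[1]=9 <= 23: swap with position 1, array becomes [5, 9, 11, 11, 22, 23, 23]
arr[2]=11 <= 23: swap with position 2, array becomes [5, 9, 11, 11, 22, 23, 23]
arr[3]=11 <= 23: swap with position 3, array becomes [5, 9, 11, 11, 22, 23, 23]
arr[4]=22 <= 23: swap with position 4, array becomes [5, 9, 11, 11, 22, 23, 23]
arr[5]=23 <= 23: swap with position 5, array becomes [5, 9, 11, 11, 22, 23, 23]

Place pivot at position 6: [5, 9, 11, 11, 22, 23, 23]
Pivot position: 6

After partitioning with pivot 23, the array becomes [5, 9, 11, 11, 22, 23, 23]. The pivot is placed at index 6. All elements to the left of the pivot are <= 23, and all elements to the right are > 23.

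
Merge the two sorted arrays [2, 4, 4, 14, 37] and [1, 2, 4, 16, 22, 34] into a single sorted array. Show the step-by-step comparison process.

Merging process:

Compare 2 vs 1: take 1 from right. Merged: [1]
Compare 2 vs 2: take 2 from left. Merged: [1, 2]
Compare 4 vs 2: take 2 from right. Merged: [1, 2, 2]
Compare 4 vs 4: take 4 from left. Merged: [1, 2, 2, 4]
Compare 4 vs 4: take 4 from left. Merged: [1, 2, 2, 4, 4]
Compare 14 vs 4: take 4 from right. Merged: [1, 2, 2, 4, 4, 4]
Compare 14 vs 16: take 14 from left. Merged: [1, 2, 2, 4, 4, 4, 14]
Compare 37 vs 16: take 16 from right. Merged: [1, 2, 2, 4, 4, 4, 14, 16]
Compare 37 vs 22: take 22 from right. Merged: [1, 2, 2, 4, 4, 4, 14, 16, 22]
Compare 37 vs 34: take 34 from right. Merged: [1, 2, 2, 4, 4, 4, 14, 16, 22, 34]
Append remaining from left: [37]. Merged: [1, 2, 2, 4, 4, 4, 14, 16, 22, 34, 37]

Final merged array: [1, 2, 2, 4, 4, 4, 14, 16, 22, 34, 37]
Total comparisons: 10

The merged array is [1, 2, 2, 4, 4, 4, 14, 16, 22, 34, 37], requiring 10 comparisons. The merge step runs in O(n) time where n is the total number of elements.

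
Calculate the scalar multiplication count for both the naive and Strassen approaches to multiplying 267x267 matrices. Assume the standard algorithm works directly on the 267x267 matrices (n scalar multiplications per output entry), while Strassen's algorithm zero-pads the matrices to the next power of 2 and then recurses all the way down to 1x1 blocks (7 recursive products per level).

Matrix multiplication for 267x267 matrices:

Strassen's algorithm requires power-of-2 dimensions. Pad 267x267 to 512x512 (next power of 2).

Standard algorithm: 267^3 = 19034163 multiplications
Strassen's algorithm: 7^(log2(512)) = 7^9 = 40353607 multiplications
Difference: 19034163 - 40353607 = -21319444 (Strassen uses MORE here due to padding overhead — for small or just-over-power-of-2 n, padding can outweigh the per-level savings)

Standard: 19034163 multiplications (267^3). Strassen: 40353607 multiplications (7^9, after padding to 512x512). Strassen reduces 8 recursive multiplications to 7 at each level.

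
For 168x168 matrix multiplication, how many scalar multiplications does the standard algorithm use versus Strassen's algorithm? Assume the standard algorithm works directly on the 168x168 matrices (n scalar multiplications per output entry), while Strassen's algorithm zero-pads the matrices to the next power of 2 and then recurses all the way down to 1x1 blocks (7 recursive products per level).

Matrix multiplication for 168x168 matrices:

Strassen's algorithm requires power-of-2 dimensions. Pad 168x168 to 256x256 (next power of 2).

Standard algorithm: 168^3 = 4741632 multiplications
Strassen's algorithm: 7^(log2(256)) = 7^8 = 5764801 multiplications
Difference: 4741632 - 5764801 = -1023169 (Strassen uses MORE here due to padding overhead — for small or just-over-power-of-2 n, padding can outweigh the per-level savings)

Standard: 4741632 multiplications (168^3). Strassen: 5764801 multiplications (7^8, after padding to 256x256). Strassen reduces 8 recursive multiplications to 7 at each level.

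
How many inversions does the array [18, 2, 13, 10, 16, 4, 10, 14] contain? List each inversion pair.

Finding inversions in [18, 2, 13, 10, 16, 4, 10, 14]:

(0, 1): arr[0]=18 > arr[1]=2
(0, 2): arr[0]=18 > arr[2]=13
(0, 3): arr[0]=18 > arr[3]=10
(0, 4): arr[0]=18 > arr[4]=16
(0, 5): arr[0]=18 > arr[5]=4
(0, 6): arr[0]=18 > arr[6]=10
(0, 7): arr[0]=18 > arr[7]=14
(2, 3): arr[2]=13 > arr[3]=10
(2, 5): arr[2]=13 > arr[5]=4
(2, 6): arr[2]=13 > arr[6]=10
(3, 5): arr[3]=10 > arr[5]=4
(4, 5): arr[4]=16 > arr[5]=4
(4, 6): arr[4]=16 > arr[6]=10
(4, 7): arr[4]=16 > arr[7]=14

Total inversions: 14

The array has 14 inversion(s): (0,1), (0,2), (0,3), (0,4), (0,5), (0,6), (0,7), (2,3), (2,5), (2,6), (3,5), (4,5), (4,6), (4,7). Each pair (i,j) satisfies i < j and arr[i] > arr[j].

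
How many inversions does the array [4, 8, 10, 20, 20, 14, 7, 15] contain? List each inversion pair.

Finding inversions in [4, 8, 10, 20, 20, 14, 7, 15]:

(1, 6): arr[1]=8 > arr[6]=7
(2, 6): arr[2]=10 > arr[6]=7
(3, 5): arr[3]=20 > arr[5]=14
(3, 6): arr[3]=20 > arr[6]=7
(3, 7): arr[3]=20 > arr[7]=15
(4, 5): arr[4]=20 > arr[5]=14
(4, 6): arr[4]=20 > arr[6]=7
(4, 7): arr[4]=20 > arr[7]=15
(5, 6): arr[5]=14 > arr[6]=7

Total inversions: 9

The array has 9 inversion(s): (1,6), (2,6), (3,5), (3,6), (3,7), (4,5), (4,6), (4,7), (5,6). Each pair (i,j) satisfies i < j and arr[i] > arr[j].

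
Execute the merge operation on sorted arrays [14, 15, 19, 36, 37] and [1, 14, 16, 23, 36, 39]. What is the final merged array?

Merging process:

Compare 14 vs 1: take 1 from right. Merged: [1]
Compare 14 vs 14: take 14 from left. Merged: [1, 14]
Compare 15 vs 14: take 14 from right. Merged: [1, 14, 14]
Compare 15 vs 16: take 15 from left. Merged: [1, 14, 14, 15]
Compare 19 vs 16: take 16 from right. Merged: [1, 14, 14, 15, 16]
Compare 19 vs 23: take 19 from left. Merged: [1, 14, 14, 15, 16, 19]
Compare 36 vs 23: take 23 from right. Merged: [1, 14, 14, 15, 16, 19, 23]
Compare 36 vs 36: take 36 from left. Merged: [1, 14, 14, 15, 16, 19, 23, 36]
Compare 37 vs 36: take 36 from right. Merged: [1, 14, 14, 15, 16, 19, 23, 36, 36]
Compare 37 vs 39: take 37 from left. Merged: [1, 14, 14, 15, 16, 19, 23, 36, 36, 37]
Append remaining from right: [39]. Merged: [1, 14, 14, 15, 16, 19, 23, 36, 36, 37, 39]

Final merged array: [1, 14, 14, 15, 16, 19, 23, 36, 36, 37, 39]
Total comparisons: 10

The merged array is [1, 14, 14, 15, 16, 19, 23, 36, 36, 37, 39], requiring 10 comparisons. The merge step runs in O(n) time where n is the total number of elements.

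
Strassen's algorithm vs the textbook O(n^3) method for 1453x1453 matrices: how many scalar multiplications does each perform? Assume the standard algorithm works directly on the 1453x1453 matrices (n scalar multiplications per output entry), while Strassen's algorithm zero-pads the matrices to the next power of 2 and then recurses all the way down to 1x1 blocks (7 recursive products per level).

Matrix multiplication for 1453x1453 matrices:

Strassen's algorithm requires power-of-2 dimensions. Pad 1453x1453 to 2048x2048 (next power of 2).

Standard algorithm: 1453^3 = 3067586677 multiplications
Strassen's algorithm: 7^(log2(2048)) = 7^11 = 1977326743 multiplications
Savings: 3067586677 - 1977326743 = 1090259934 multiplications

Standard: 3067586677 multiplications (1453^3). Strassen: 1977326743 multiplications (7^11, after padding to 2048x2048). Strassen reduces 8 recursive multiplications to 7 at each level.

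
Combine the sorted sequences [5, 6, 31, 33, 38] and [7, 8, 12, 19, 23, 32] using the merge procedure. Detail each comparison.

Merging process:

Compare 5 vs 7: take 5 from left. Merged: [5]
Compare 6 vs 7: take 6 from left. Merged: [5, 6]
Compare 31 vs 7: take 7 from right. Merged: [5, 6, 7]
Compare 31 vs 8: take 8 from right. Merged: [5, 6, 7, 8]
Compare 31 vs 12: take 12 from right. Merged: [5, 6, 7, 8, 12]
Compare 31 vs 19: take 19 from right. Merged: [5, 6, 7, 8, 12, 19]
Compare 31 vs 23: take 23 from right. Merged: [5, 6, 7, 8, 12, 19, 23]
Compare 31 vs 32: take 31 from left. Merged: [5, 6, 7, 8, 12, 19, 23, 31]
Compare 33 vs 32: take 32 from right. Merged: [5, 6, 7, 8, 12, 19, 23, 31, 32]
Append remaining from left: [33, 38]. Merged: [5, 6, 7, 8, 12, 19, 23, 31, 32, 33, 38]

Final merged array: [5, 6, 7, 8, 12, 19, 23, 31, 32, 33, 38]
Total comparisons: 9

The merged array is [5, 6, 7, 8, 12, 19, 23, 31, 32, 33, 38], requiring 9 comparisons. The merge step runs in O(n) time where n is the total number of elements.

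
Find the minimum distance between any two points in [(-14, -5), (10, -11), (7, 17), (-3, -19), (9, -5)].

Computing all pairwise distances among 5 points:

d((-14, -5), (10, -11)) = 24.7386
d((-14, -5), (7, 17)) = 30.4138
d((-14, -5), (-3, -19)) = 17.8045
d((-14, -5), (9, -5)) = 23.0
d((10, -11), (7, 17)) = 28.1603
d((10, -11), (-3, -19)) = 15.2643
d((10, -11), (9, -5)) = 6.0828 <-- minimum
d((7, 17), (-3, -19)) = 37.3631
d((7, 17), (9, -5)) = 22.0907
d((-3, -19), (9, -5)) = 18.4391

Closest pair: (10, -11) and (9, -5) with distance 6.0828

The closest pair is (10, -11) and (9, -5) with Euclidean distance 6.0828. For 5 points, brute-force pairwise comparison is shown above. For large n, the divide-and-conquer algorithm (sort by x, recurse on halves, check the dividing strip) achieves O(n log n).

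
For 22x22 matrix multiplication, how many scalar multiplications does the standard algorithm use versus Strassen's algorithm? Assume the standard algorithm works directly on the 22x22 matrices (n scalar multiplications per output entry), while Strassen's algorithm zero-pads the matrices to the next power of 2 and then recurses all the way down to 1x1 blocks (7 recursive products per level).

Matrix multiplication for 22x22 matrices:

Strassen's algorithm requires power-of-2 dimensions. Pad 22x22 to 32x32 (next power of 2).

Standard algorithm: 22^3 = 10648 multiplications
Strassen's algorithm: 7^(log2(32)) = 7^5 = 16807 multiplications
Difference: 10648 - 16807 = -6159 (Strassen uses MORE here due to padding overhead — for small or just-over-power-of-2 n, padding can outweigh the per-level savings)

Standard: 10648 multiplications (22^3). Strassen: 16807 multiplications (7^5, after padding to 32x32). Strassen reduces 8 recursive multiplications to 7 at each level.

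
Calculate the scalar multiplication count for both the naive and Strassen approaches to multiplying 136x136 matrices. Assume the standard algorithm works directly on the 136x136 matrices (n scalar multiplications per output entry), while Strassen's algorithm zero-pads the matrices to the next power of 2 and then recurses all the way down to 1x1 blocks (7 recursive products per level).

Matrix multiplication for 136x136 matrices:

Strassen's algorithm requires power-of-2 dimensions. Pad 136x136 to 256x256 (next power of 2).

Standard algorithm: 136^3 = 2515456 multiplications
Strassen's algorithm: 7^(log2(256)) = 7^8 = 5764801 multiplications
Difference: 2515456 - 5764801 = -3249345 (Strassen uses MORE here due to padding overhead — for small or just-over-power-of-2 n, padding can outweigh the per-level savings)

Standard: 2515456 multiplications (136^3). Strassen: 5764801 multiplications (7^8, after padding to 256x256). Strassen reduces 8 recursive multiplications to 7 at each level.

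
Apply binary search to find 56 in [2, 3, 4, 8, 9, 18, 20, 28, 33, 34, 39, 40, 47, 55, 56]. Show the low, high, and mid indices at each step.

Binary search for 56 in [2, 3, 4, 8, 9, 18, 20, 28, 33, 34, 39, 40, 47, 55, 56]:

lo=0, hi=14, mid=7, arr[mid]=28 -> 28 < 56, search right half
lo=8, hi=14, mid=11, arr[mid]=40 -> 40 < 56, search right half
lo=12, hi=14, mid=13, arr[mid]=55 -> 55 < 56, search right half
lo=14, hi=14, mid=14, arr[mid]=56 -> Found target at index 14!

Binary search finds 56 at index 14 after 4 comparisons. The search repeatedly halves the search space by comparing with the middle element.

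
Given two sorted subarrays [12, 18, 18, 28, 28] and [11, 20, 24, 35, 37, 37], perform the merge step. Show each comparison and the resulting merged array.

Merging process:

Compare 12 vs 11: take 11 from right. Merged: [11]
Compare 12 vs 20: take 12 from left. Merged: [11, 12]
Compare 18 vs 20: take 18 from left. Merged: [11, 12, 18]
Compare 18 vs 20: take 18 from left. Merged: [11, 12, 18, 18]
Compare 28 vs 20: take 20 from right. Merged: [11, 12, 18, 18, 20]
Compare 28 vs 24: take 24 from right. Merged: [11, 12, 18, 18, 20, 24]
Compare 28 vs 35: take 28 from left. Merged: [11, 12, 18, 18, 20, 24, 28]
Compare 28 vs 35: take 28 from left. Merged: [11, 12, 18, 18, 20, 24, 28, 28]
Append remaining from right: [35, 37, 37]. Merged: [11, 12, 18, 18, 20, 24, 28, 28, 35, 37, 37]

Final merged array: [11, 12, 18, 18, 20, 24, 28, 28, 35, 37, 37]
Total comparisons: 8

The merged array is [11, 12, 18, 18, 20, 24, 28, 28, 35, 37, 37], requiring 8 comparisons. The merge step runs in O(n) time where n is the total number of elements.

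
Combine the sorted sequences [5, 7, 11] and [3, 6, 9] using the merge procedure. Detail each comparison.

Merging process:

Compare 5 vs 3: take 3 from right. Merged: [3]
Compare 5 vs 6: take 5 from left. Merged: [3, 5]
Compare 7 vs 6: take 6 from right. Merged: [3, 5, 6]
Compare 7 vs 9: take 7 from left. Merged: [3, 5, 6, 7]
Compare 11 vs 9: take 9 from right. Merged: [3, 5, 6, 7, 9]
Append remaining from left: [11]. Merged: [3, 5, 6, 7, 9, 11]

Final merged array: [3, 5, 6, 7, 9, 11]
Total comparisons: 5

The merged array is [3, 5, 6, 7, 9, 11], requiring 5 comparisons. The merge step runs in O(n) time where n is the total number of elements.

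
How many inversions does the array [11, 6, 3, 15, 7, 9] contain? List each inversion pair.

Finding inversions in [11, 6, 3, 15, 7, 9]:

(0, 1): arr[0]=11 > arr[1]=6
(0, 2): arr[0]=11 > arr[2]=3
(0, 4): arr[0]=11 > arr[4]=7
(0, 5): arr[0]=11 > arr[5]=9
(1, 2): arr[1]=6 > arr[2]=3
(3, 4): arr[3]=15 > arr[4]=7
(3, 5): arr[3]=15 > arr[5]=9

Total inversions: 7

The array has 7 inversion(s): (0,1), (0,2), (0,4), (0,5), (1,2), (3,4), (3,5). Each pair (i,j) satisfies i < j and arr[i] > arr[j].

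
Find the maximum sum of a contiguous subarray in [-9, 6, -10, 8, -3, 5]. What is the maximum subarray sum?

Using Kadane's algorithm on [-9, 6, -10, 8, -3, 5]:

Scanning through the array:
Position 1 (value 6): max_ending_here = 6, max_so_far = 6
Position 2 (value -10): max_ending_here = -4, max_so_far = 6
Position 3 (value 8): max_ending_here = 8, max_so_far = 8
Position 4 (value -3): max_ending_here = 5, max_so_far = 8
Position 5 (value 5): max_ending_here = 10, max_so_far = 10

Maximum subarray: [8, -3, 5]
Maximum sum: 10

The maximum subarray is [8, -3, 5] with sum 10. This subarray runs from index 3 to index 5.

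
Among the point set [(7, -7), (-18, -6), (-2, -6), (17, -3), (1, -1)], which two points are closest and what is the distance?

Computing all pairwise distances among 5 points:

d((7, -7), (-18, -6)) = 25.02
d((7, -7), (-2, -6)) = 9.0554
d((7, -7), (17, -3)) = 10.7703
d((7, -7), (1, -1)) = 8.4853
d((-18, -6), (-2, -6)) = 16.0
d((-18, -6), (17, -3)) = 35.1283
d((-18, -6), (1, -1)) = 19.6469
d((-2, -6), (17, -3)) = 19.2354
d((-2, -6), (1, -1)) = 5.831 <-- minimum
d((17, -3), (1, -1)) = 16.1245

Closest pair: (-2, -6) and (1, -1) with distance 5.831

The closest pair is (-2, -6) and (1, -1) with Euclidean distance 5.831. For 5 points, brute-force pairwise comparison is shown above. For large n, the divide-and-conquer algorithm (sort by x, recurse on halves, check the dividing strip) achieves O(n log n).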